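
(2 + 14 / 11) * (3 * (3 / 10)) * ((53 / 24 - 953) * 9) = -5545017 / 220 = -25204.62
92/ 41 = 2.24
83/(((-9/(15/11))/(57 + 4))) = -25315/33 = -767.12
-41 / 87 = -0.47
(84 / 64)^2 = 441 / 256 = 1.72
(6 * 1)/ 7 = 6/ 7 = 0.86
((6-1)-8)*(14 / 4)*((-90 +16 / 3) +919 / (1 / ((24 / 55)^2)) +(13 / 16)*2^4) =-6563599 / 6050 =-1084.89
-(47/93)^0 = -1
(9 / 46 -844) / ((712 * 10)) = -7763 / 65504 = -0.12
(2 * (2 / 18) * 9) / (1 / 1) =2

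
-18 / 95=-0.19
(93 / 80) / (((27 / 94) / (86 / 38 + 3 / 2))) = 208351 / 13680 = 15.23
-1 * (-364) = 364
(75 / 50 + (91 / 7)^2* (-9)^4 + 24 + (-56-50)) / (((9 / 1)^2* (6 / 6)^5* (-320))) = -2217457 / 51840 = -42.78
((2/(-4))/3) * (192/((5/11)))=-352/5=-70.40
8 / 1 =8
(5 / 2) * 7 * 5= 175 / 2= 87.50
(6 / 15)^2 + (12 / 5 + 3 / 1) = 139 / 25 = 5.56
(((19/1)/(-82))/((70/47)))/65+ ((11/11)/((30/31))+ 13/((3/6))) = 30255731/1119300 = 27.03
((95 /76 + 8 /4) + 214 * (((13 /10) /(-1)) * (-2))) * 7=78351 /20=3917.55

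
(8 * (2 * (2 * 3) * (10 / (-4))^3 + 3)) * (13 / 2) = -9594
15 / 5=3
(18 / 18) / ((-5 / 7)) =-7 / 5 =-1.40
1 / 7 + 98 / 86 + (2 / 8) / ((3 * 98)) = 64891 / 50568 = 1.28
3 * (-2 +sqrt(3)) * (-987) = 5922 - 2961 * sqrt(3) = 793.40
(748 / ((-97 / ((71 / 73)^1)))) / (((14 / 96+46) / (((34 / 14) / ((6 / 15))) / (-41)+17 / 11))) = -1022338656 / 4501427105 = -0.23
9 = 9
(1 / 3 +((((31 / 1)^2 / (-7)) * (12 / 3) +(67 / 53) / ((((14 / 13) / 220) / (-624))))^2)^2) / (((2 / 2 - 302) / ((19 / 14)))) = -738186886991396563041405743412931 / 239503257385602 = -3082158025946637810.94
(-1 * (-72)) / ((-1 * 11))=-72 / 11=-6.55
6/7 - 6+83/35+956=33363/35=953.23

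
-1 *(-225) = 225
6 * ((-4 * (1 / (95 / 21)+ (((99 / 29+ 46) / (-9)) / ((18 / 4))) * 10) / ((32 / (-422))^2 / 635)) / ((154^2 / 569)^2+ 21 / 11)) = 53832566075192138047 / 2948613876760608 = 18256.91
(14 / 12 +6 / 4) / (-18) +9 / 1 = 239 / 27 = 8.85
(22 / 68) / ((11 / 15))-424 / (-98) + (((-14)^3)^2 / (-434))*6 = -5375842471 / 51646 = -104090.20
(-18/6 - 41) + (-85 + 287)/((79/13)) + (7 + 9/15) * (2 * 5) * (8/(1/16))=767662/79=9717.24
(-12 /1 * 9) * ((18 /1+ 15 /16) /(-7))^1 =8181 /28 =292.18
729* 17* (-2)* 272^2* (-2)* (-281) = -1030577292288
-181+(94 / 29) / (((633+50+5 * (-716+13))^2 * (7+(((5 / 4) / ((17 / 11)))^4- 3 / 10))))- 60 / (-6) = -118389249132237061 / 692334790476561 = -171.00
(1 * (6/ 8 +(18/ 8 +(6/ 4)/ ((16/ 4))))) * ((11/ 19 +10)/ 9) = 603/ 152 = 3.97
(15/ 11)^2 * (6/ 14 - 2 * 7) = -21375/ 847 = -25.24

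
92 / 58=46 / 29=1.59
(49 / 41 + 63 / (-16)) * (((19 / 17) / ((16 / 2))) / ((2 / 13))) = -444353 / 178432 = -2.49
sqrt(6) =2.45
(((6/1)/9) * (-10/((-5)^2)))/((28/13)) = -13/105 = -0.12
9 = 9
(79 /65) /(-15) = -0.08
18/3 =6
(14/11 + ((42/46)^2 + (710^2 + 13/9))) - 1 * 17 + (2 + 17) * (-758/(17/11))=440495066239/890307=494767.61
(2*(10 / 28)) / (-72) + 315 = 158755 / 504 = 314.99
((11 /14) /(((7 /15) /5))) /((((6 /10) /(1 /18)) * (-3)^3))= -0.03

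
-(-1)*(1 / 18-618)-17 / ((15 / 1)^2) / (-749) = -69426047 / 112350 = -617.94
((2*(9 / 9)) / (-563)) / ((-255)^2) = -2 / 36609075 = -0.00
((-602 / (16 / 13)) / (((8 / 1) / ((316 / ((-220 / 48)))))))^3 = 797580599795047341 / 10648000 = 74904263692.25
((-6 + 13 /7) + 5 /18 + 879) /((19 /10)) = 551335 /1197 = 460.60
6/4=1.50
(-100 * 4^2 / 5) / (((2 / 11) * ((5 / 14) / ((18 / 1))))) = -88704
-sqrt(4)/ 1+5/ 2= 1/ 2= 0.50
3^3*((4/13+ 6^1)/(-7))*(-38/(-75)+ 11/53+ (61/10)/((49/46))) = -156.70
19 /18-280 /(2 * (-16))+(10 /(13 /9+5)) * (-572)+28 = -887171 /1044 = -849.78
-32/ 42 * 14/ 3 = -32/ 9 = -3.56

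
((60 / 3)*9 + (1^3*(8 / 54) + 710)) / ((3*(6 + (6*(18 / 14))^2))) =588833 / 130005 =4.53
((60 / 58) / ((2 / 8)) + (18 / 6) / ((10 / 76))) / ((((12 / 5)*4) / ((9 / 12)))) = 2.10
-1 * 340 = -340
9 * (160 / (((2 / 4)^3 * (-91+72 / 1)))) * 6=-69120 / 19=-3637.89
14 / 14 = 1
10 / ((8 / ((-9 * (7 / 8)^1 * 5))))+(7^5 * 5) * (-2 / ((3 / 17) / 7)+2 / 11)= -6651546.79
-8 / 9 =-0.89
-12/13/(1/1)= -12/13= -0.92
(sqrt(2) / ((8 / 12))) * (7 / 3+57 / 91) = 404 * sqrt(2) / 91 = 6.28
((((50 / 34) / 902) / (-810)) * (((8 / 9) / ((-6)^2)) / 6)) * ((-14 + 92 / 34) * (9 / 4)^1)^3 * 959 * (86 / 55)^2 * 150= 217889710080 / 4557824491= 47.81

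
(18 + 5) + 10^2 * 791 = 79123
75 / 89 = 0.84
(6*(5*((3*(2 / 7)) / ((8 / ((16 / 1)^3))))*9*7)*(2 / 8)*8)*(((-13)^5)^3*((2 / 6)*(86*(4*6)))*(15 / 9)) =-97364904819686389968076800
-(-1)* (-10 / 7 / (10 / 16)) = -16 / 7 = -2.29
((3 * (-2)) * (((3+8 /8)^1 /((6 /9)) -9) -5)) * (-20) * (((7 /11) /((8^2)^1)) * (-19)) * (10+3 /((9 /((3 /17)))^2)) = 5766215 /3179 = 1813.85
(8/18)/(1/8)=32/9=3.56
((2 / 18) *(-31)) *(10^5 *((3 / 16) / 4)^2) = -756.84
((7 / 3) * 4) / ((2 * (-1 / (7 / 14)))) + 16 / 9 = -5 / 9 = -0.56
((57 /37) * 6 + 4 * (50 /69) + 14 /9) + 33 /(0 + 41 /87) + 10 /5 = 26918255 /314019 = 85.72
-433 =-433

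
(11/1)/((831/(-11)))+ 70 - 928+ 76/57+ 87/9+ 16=-690682/831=-831.15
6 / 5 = 1.20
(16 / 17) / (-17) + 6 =1718 / 289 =5.94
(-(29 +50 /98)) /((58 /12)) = -8676 /1421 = -6.11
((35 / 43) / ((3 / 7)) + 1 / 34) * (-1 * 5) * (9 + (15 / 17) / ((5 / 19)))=-1480325 / 12427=-119.12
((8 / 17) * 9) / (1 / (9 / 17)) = 648 / 289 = 2.24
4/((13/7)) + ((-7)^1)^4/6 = 31381/78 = 402.32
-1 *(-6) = 6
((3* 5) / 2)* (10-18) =-60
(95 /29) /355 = 19 /2059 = 0.01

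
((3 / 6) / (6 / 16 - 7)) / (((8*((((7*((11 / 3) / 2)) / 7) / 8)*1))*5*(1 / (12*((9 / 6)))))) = -432 / 2915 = -0.15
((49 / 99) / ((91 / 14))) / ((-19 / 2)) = -0.01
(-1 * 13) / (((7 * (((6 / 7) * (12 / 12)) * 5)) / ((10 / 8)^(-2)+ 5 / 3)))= -2249 / 2250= -1.00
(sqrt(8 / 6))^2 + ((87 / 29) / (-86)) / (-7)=2417 / 1806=1.34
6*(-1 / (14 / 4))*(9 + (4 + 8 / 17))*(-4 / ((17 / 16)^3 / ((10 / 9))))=150077440 / 1753941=85.57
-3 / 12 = -1 / 4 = -0.25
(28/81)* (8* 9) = 224/9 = 24.89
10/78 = 5/39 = 0.13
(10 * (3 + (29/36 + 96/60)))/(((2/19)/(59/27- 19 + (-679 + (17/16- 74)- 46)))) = -6506924851/15552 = -418397.95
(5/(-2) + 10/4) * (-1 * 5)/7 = 0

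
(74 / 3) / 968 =37 / 1452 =0.03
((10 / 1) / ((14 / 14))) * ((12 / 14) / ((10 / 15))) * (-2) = -180 / 7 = -25.71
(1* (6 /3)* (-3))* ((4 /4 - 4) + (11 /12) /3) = 97 /6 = 16.17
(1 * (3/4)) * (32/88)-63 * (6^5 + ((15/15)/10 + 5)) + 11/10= -26961436/55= -490207.93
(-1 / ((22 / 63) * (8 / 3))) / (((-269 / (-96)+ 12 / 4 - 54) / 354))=57348 / 7271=7.89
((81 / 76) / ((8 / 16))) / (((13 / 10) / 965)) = 390825 / 247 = 1582.29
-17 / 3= -5.67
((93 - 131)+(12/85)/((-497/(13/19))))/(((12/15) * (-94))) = 15250523/30179828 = 0.51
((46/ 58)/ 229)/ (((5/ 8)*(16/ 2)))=23/ 33205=0.00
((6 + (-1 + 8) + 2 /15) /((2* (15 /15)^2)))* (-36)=-236.40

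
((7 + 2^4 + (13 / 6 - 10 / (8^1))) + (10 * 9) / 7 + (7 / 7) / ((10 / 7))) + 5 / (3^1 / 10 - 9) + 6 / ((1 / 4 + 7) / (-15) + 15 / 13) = 292054813 / 6370140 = 45.85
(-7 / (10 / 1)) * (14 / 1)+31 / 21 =-874 / 105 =-8.32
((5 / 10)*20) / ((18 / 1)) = 5 / 9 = 0.56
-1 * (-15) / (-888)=-5 / 296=-0.02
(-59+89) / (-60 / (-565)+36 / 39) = 7345 / 252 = 29.15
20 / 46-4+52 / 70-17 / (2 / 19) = -164.32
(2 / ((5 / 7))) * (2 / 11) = 28 / 55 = 0.51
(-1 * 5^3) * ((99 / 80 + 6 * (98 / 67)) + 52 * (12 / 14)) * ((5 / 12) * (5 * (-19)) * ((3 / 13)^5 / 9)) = 218883313125 / 11144730688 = 19.64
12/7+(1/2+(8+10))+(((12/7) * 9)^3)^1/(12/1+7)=2782897/13034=213.51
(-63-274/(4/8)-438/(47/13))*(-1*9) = 6589.34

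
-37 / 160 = -0.23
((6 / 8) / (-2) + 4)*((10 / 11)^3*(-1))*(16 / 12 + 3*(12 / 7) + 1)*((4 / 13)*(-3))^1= 2276500 / 121121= 18.80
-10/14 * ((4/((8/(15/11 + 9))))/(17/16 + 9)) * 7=-4560/1771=-2.57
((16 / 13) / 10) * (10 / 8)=2 / 13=0.15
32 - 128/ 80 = 152/ 5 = 30.40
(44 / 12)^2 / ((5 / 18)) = 242 / 5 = 48.40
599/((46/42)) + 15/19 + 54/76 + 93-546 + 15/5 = 4527/46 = 98.41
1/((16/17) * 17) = 1/16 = 0.06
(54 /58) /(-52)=-27 /1508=-0.02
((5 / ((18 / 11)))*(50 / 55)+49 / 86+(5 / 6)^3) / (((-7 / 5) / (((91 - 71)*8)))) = -3646700 / 8127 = -448.71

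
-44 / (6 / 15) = -110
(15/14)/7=15/98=0.15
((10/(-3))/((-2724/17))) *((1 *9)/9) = 85/4086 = 0.02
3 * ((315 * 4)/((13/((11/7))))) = 5940/13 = 456.92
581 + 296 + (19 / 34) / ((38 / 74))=29855 / 34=878.09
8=8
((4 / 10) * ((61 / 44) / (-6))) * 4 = -61 / 165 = -0.37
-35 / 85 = -7 / 17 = -0.41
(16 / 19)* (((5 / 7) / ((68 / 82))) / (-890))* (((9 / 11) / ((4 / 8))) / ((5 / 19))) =-0.01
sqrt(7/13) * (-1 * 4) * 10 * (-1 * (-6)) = -240 * sqrt(91)/13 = -176.11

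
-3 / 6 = -1 / 2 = -0.50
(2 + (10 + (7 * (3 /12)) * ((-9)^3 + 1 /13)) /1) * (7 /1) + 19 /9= -1034654 /117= -8843.20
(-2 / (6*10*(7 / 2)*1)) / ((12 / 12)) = -1 / 105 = -0.01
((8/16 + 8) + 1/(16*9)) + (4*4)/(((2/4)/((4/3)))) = 51.17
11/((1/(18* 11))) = 2178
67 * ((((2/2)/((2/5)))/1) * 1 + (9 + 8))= 2613/2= 1306.50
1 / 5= 0.20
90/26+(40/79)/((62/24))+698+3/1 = 704.66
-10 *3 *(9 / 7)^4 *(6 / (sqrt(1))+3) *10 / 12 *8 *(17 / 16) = -25095825 / 4802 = -5226.12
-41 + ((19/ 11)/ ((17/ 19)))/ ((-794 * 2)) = -12175557/ 296956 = -41.00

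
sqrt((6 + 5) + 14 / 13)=sqrt(2041) / 13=3.48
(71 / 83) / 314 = 71 / 26062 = 0.00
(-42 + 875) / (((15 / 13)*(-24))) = -10829 / 360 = -30.08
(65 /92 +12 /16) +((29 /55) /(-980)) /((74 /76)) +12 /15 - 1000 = -11441355294 /11467225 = -997.74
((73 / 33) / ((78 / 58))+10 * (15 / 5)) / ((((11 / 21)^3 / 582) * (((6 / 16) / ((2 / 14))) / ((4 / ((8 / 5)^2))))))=14518157325 / 190333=76277.67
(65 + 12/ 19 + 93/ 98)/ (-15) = -123973/ 27930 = -4.44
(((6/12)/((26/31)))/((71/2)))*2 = 31/923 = 0.03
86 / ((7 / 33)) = 2838 / 7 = 405.43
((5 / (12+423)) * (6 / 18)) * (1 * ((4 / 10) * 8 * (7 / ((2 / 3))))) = 56 / 435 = 0.13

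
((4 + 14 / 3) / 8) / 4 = 13 / 48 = 0.27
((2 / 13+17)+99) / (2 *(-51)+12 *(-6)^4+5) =302 / 40183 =0.01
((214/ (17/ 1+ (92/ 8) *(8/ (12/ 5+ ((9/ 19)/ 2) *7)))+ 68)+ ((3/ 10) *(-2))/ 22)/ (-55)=-1.33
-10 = -10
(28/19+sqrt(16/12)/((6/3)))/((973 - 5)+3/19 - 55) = 19 * sqrt(3)/52050+14/8675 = 0.00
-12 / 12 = -1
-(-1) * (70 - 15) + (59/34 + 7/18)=8740/153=57.12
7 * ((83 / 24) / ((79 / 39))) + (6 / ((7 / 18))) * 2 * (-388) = -52913785 / 4424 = -11960.62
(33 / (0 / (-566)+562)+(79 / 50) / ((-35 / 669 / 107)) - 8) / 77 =-796488071 / 18932375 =-42.07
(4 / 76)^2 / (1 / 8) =8 / 361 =0.02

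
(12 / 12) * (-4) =-4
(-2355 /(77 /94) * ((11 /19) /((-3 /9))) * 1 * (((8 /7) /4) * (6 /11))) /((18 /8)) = 345.86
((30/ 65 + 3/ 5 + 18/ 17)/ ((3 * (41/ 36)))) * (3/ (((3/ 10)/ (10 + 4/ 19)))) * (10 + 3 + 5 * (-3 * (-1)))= 305452224/ 172159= 1774.24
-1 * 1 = -1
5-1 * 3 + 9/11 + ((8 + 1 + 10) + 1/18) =21.87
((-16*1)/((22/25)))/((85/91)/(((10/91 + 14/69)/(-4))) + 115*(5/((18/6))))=-29460/291203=-0.10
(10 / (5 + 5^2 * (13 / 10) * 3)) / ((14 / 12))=24 / 287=0.08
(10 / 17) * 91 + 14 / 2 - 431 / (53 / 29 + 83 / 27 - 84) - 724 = -692816545 / 1052878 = -658.02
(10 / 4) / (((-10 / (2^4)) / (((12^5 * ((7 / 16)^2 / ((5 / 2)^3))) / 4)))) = -381024 / 125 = -3048.19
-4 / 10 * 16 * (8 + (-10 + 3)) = -32 / 5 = -6.40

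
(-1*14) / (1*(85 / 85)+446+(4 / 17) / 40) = -2380 / 75991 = -0.03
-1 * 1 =-1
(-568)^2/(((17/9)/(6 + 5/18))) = 18228256/17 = 1072250.35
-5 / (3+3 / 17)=-85 / 54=-1.57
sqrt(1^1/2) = sqrt(2)/2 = 0.71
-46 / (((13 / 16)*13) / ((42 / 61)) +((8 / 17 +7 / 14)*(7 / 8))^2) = -71468544 / 24954989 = -2.86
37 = 37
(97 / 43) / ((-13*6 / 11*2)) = -1067 / 6708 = -0.16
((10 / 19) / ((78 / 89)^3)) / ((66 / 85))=299611825 / 297544104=1.01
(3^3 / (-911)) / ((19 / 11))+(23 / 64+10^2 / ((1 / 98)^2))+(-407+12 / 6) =1063459800219 / 1107776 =959995.34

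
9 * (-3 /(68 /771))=-20817 /68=-306.13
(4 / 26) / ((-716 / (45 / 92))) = -45 / 428168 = -0.00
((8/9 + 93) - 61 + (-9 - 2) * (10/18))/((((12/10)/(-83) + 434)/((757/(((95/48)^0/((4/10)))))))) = 15142271/810468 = 18.68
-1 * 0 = 0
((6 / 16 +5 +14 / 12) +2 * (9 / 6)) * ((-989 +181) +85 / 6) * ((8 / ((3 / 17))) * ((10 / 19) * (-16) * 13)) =19284053360 / 513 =37590747.29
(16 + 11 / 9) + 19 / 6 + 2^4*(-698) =-200657 / 18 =-11147.61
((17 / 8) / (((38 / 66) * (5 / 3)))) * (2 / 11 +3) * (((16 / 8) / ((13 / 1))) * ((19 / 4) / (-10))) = -0.51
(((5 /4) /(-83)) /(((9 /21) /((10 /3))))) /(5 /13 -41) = 2275 /788832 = 0.00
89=89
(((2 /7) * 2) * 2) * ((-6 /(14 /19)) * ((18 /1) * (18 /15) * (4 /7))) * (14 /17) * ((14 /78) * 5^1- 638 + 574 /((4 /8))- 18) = -2524518144 /54145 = -46625.14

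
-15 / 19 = -0.79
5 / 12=0.42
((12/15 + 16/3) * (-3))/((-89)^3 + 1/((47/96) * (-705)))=0.00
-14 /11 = -1.27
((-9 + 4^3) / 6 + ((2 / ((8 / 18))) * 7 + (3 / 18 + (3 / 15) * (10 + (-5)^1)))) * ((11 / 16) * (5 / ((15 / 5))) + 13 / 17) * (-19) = -7434871 / 4896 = -1518.56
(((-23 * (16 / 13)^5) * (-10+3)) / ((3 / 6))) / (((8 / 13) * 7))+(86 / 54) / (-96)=15626748581 / 74030112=211.09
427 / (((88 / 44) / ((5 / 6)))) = 2135 / 12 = 177.92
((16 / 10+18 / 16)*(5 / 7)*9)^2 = 962361 / 3136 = 306.88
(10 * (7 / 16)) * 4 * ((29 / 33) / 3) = 1015 / 198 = 5.13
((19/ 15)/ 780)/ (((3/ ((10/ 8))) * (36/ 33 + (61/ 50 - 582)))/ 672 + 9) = 4180/ 17837001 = 0.00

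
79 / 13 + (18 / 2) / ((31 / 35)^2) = 219244 / 12493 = 17.55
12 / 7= 1.71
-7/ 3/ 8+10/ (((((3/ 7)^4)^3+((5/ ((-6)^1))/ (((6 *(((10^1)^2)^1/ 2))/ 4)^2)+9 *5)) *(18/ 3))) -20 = -2043747569545216613/ 100902737597839176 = -20.25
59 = 59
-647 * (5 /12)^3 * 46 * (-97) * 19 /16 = 247989.76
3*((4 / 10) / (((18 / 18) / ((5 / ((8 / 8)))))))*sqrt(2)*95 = 570*sqrt(2) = 806.10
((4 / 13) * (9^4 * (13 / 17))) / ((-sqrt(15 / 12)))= -52488 * sqrt(5) / 85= -1380.79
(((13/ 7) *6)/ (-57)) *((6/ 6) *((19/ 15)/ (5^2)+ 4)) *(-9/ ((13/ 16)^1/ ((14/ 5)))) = 24.56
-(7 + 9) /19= -16 /19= -0.84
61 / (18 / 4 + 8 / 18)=1098 / 89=12.34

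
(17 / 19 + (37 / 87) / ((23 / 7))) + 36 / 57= 62950 / 38019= 1.66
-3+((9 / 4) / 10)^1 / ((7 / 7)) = -111 / 40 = -2.78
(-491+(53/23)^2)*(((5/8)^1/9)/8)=-4.22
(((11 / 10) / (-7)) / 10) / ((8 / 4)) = -11 / 1400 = -0.01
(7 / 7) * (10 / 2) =5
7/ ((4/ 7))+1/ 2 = 51/ 4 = 12.75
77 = 77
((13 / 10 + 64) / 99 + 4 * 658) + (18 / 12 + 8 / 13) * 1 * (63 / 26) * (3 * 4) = 450761327 / 167310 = 2694.17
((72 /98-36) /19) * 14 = -3456 /133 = -25.98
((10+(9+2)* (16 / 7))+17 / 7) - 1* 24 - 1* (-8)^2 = -353 / 7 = -50.43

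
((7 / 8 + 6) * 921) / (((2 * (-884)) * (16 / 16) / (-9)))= 455895 / 14144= 32.23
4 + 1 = 5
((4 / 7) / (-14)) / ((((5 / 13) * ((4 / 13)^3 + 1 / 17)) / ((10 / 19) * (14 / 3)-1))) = -80599142 / 45875025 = -1.76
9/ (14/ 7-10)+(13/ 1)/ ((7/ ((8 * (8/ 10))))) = 3013/ 280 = 10.76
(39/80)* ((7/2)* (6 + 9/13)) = 11.42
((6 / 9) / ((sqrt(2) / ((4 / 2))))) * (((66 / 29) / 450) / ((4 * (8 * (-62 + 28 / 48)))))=-sqrt(2) / 582900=-0.00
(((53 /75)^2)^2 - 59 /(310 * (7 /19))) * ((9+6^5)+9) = -1588832607643 /762890625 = -2082.65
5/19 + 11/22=29/38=0.76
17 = 17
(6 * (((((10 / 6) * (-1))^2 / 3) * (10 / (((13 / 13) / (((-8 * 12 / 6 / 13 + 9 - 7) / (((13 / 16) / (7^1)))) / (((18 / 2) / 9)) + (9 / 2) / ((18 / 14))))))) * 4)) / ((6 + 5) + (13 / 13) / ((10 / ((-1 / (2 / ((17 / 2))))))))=45640000 / 214461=212.81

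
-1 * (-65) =65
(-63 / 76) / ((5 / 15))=-189 / 76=-2.49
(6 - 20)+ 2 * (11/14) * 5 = -43/7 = -6.14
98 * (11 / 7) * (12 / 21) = 88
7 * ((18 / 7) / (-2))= -9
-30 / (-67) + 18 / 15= 552 / 335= 1.65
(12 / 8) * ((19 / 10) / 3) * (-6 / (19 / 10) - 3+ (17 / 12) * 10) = 913 / 120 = 7.61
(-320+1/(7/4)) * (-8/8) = 2236/7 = 319.43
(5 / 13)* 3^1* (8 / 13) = 120 / 169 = 0.71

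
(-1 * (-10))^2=100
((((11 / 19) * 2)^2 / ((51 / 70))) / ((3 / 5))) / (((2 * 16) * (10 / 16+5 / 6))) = 1210 / 18411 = 0.07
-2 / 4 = -1 / 2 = -0.50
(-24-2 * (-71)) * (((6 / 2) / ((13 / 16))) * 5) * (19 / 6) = 89680 / 13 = 6898.46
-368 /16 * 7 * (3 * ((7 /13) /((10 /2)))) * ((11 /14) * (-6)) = 15939 /65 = 245.22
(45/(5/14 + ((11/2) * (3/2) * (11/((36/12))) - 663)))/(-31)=1260/548917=0.00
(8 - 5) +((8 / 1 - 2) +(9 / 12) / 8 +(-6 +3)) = 195 / 32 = 6.09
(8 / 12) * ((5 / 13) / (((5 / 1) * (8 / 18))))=3 / 26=0.12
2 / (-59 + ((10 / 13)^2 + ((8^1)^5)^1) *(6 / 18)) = 338 / 1835993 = 0.00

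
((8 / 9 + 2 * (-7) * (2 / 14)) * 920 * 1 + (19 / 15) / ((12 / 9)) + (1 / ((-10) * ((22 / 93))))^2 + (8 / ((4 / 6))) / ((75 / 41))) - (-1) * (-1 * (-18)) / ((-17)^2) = -1014.47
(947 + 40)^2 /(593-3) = 974169 /590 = 1651.13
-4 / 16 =-0.25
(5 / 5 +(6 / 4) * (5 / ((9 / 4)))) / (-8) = -13 / 24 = -0.54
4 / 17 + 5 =89 / 17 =5.24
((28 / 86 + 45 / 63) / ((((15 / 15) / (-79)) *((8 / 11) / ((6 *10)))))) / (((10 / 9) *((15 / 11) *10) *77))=-2447973 / 421400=-5.81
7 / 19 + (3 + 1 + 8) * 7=1603 / 19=84.37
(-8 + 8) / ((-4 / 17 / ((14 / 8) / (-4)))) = 0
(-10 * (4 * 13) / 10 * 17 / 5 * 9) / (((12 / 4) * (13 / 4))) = -816 / 5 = -163.20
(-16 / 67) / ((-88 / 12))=24 / 737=0.03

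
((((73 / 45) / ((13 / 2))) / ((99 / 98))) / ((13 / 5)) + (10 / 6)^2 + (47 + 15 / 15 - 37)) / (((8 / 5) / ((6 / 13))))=2611190 / 652509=4.00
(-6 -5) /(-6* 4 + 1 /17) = 0.46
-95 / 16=-5.94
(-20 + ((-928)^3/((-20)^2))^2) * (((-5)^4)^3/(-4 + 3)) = -974558529121517187500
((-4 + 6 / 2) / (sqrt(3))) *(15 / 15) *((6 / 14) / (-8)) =sqrt(3) / 56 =0.03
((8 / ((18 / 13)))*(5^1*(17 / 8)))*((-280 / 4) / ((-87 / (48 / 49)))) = 88400 / 1827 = 48.39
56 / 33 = 1.70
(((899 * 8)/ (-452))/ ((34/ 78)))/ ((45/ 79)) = -1846546/ 28815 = -64.08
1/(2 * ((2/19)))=19/4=4.75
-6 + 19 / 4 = -5 / 4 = -1.25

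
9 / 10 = 0.90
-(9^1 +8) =-17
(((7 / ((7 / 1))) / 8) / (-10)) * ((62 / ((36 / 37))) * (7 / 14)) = -1147 / 2880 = -0.40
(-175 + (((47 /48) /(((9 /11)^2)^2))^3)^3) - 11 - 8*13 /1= 845.31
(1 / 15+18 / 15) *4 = 76 / 15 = 5.07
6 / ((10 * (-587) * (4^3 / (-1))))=3 / 187840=0.00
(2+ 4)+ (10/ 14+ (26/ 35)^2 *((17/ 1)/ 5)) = 52617/ 6125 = 8.59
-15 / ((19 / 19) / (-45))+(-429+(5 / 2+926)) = 2349 / 2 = 1174.50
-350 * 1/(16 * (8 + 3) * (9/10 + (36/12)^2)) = -875/4356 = -0.20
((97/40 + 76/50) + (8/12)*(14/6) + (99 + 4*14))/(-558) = -288901/1004400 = -0.29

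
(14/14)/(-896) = -1/896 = -0.00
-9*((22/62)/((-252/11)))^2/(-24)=14641/162739584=0.00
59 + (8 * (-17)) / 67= 3817 / 67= 56.97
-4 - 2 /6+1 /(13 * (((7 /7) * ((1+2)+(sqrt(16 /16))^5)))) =-673 /156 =-4.31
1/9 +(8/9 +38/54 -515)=-13859/27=-513.30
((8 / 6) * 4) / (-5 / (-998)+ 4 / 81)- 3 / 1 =417945 / 4397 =95.05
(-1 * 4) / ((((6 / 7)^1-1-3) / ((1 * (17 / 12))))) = 1.80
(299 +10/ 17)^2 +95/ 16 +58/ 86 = 17847105173/ 198832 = 89759.72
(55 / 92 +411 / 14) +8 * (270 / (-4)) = -328469 / 644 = -510.05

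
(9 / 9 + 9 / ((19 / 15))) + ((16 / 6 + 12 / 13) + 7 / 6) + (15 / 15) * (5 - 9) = 8.86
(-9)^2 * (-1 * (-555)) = 44955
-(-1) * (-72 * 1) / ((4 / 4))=-72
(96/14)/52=12/91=0.13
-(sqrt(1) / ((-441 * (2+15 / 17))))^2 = -289 / 466948881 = -0.00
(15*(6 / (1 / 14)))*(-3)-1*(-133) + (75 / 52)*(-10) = -95197 / 26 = -3661.42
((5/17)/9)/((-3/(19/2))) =-95/918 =-0.10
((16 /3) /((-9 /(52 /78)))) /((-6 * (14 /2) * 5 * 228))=4 /484785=0.00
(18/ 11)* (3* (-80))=-392.73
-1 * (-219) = 219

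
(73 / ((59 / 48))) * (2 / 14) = 8.48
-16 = -16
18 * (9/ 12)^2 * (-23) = -1863/ 8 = -232.88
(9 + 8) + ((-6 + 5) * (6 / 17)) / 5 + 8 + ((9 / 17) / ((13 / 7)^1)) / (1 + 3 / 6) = 27757 / 1105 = 25.12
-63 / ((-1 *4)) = 63 / 4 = 15.75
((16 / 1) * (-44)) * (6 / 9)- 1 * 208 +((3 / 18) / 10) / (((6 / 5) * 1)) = -48767 / 72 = -677.32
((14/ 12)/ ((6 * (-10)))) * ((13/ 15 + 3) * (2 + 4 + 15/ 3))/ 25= -2233/ 67500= -0.03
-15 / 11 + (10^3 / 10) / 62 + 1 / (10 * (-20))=16659 / 68200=0.24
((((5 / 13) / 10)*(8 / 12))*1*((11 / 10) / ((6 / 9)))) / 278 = 11 / 72280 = 0.00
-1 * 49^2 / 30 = -2401 / 30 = -80.03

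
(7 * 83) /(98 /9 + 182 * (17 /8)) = 2988 /2045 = 1.46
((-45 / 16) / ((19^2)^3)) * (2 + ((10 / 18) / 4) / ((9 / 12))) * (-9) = 885 / 752734096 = 0.00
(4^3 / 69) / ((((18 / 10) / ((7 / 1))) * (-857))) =-2240 / 532197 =-0.00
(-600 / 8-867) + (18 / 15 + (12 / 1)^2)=-3984 / 5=-796.80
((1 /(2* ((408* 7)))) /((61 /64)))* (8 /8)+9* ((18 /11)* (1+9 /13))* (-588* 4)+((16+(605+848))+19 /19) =-57149.08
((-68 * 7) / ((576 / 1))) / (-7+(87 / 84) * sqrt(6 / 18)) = 24157 * sqrt(3) / 4118652+40817 / 343221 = 0.13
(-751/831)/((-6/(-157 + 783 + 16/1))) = 80357/831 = 96.70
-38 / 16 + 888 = 885.62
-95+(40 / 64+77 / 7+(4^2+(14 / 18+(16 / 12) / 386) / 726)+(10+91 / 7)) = -44.37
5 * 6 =30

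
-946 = -946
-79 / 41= -1.93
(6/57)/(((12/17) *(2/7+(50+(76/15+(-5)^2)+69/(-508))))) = 151130/81296269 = 0.00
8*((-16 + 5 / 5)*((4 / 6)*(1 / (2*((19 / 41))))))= -1640 / 19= -86.32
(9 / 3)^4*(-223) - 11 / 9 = -18064.22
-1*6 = -6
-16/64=-1/4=-0.25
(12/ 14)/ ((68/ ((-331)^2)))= 328683/ 238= 1381.02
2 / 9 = 0.22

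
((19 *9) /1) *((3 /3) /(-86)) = -171 /86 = -1.99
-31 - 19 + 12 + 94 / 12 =-181 / 6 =-30.17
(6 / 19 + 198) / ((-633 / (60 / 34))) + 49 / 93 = -164743 / 6338229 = -0.03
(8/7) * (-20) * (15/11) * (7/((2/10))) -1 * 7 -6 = -12143/11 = -1103.91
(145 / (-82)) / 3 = -145 / 246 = -0.59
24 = 24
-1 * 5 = -5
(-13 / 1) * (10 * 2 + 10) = -390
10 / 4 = 5 / 2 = 2.50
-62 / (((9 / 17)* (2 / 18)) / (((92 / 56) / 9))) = -12121 / 63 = -192.40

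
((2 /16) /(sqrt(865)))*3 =3*sqrt(865) /6920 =0.01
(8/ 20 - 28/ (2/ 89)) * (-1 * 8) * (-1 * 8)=-398592/ 5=-79718.40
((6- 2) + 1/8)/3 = 11/8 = 1.38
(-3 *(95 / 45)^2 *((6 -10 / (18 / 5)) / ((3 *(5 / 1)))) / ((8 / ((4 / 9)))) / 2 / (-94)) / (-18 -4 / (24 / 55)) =-10469 / 335092140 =-0.00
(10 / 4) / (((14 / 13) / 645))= 41925 / 28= 1497.32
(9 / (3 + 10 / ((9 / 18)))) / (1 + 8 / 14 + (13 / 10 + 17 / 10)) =63 / 736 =0.09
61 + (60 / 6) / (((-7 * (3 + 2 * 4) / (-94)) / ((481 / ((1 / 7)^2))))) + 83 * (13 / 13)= 3166564 / 11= 287869.45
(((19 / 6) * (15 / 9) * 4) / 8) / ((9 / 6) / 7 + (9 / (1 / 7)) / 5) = 3325 / 16146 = 0.21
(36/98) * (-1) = -18/49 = -0.37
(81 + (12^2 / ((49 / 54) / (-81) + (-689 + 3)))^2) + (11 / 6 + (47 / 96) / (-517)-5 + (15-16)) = 22149466055735607 / 288117708024608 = 76.88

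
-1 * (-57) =57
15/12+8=37/4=9.25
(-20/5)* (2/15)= -8/15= -0.53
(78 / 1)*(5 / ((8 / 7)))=341.25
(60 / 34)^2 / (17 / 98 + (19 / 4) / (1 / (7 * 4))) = 88200 / 3771739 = 0.02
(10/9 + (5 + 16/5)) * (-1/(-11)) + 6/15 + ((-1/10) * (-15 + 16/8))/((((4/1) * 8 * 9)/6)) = 1.27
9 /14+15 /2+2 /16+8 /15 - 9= -167 /840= -0.20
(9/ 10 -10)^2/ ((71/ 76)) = 157339/ 1775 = 88.64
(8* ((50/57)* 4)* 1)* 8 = 12800/57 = 224.56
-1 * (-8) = 8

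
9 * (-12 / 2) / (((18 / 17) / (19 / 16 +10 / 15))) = -1513 / 16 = -94.56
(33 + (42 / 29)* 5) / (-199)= -1167 / 5771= -0.20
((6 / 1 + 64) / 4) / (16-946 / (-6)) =105 / 1042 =0.10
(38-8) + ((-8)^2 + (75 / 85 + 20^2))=8413 / 17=494.88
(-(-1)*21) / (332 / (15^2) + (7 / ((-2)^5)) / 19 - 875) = -2872800 / 119499719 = -0.02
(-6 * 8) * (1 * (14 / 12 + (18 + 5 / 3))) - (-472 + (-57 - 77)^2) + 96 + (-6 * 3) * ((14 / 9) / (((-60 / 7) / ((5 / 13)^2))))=-9322471 / 507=-18387.52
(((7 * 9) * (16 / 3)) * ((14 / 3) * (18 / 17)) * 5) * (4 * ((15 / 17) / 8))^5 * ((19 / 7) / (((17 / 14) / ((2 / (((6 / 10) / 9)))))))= 3817681875000 / 410338673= 9303.73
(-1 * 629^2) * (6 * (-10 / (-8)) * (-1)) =5934615 / 2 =2967307.50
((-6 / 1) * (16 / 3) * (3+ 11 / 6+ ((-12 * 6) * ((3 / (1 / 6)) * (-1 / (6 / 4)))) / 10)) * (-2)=87584 / 15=5838.93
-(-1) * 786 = 786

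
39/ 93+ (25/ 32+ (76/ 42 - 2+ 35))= 36.01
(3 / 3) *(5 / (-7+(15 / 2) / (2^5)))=-320 / 433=-0.74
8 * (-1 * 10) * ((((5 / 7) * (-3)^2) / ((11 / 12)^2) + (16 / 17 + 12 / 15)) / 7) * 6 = -64910976 / 100793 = -644.00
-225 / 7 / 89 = -0.36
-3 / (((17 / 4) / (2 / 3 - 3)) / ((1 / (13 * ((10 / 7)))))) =98 / 1105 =0.09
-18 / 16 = -9 / 8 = -1.12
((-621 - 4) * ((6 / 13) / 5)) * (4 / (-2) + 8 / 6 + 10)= -7000 / 13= -538.46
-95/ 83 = -1.14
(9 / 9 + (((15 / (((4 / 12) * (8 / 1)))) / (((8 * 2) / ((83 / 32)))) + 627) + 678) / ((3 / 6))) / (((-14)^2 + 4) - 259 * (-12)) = 5351063 / 6774784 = 0.79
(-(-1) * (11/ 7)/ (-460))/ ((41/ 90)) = -99/ 13202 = -0.01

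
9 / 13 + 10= 139 / 13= 10.69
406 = 406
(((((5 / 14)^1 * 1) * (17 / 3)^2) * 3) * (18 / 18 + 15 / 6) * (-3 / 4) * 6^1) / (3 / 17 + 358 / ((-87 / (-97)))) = -1.36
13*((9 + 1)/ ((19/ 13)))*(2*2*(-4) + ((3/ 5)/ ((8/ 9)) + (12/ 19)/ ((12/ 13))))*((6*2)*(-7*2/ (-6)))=-36463.27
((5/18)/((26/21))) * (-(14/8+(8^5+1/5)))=-4587793/624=-7352.23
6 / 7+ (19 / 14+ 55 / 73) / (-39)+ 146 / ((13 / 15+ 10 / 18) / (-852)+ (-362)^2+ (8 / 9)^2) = 5032328456066 / 6258026345389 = 0.80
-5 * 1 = -5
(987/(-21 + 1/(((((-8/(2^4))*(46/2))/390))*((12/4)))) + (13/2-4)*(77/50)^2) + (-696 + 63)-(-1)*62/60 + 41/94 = -68740730573/104763000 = -656.15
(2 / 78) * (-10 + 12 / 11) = -98 / 429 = -0.23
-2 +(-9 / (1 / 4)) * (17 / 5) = -622 / 5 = -124.40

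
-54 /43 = -1.26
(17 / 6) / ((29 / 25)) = 425 / 174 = 2.44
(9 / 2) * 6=27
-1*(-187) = 187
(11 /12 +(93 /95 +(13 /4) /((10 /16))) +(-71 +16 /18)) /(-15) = 215513 /51300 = 4.20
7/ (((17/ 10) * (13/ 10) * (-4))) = -175/ 221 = -0.79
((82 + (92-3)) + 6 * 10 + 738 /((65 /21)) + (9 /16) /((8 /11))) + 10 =3995299 /8320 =480.20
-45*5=-225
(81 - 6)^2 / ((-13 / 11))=-61875 / 13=-4759.62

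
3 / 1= 3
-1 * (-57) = 57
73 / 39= 1.87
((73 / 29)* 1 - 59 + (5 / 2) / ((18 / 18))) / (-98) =3131 / 5684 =0.55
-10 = -10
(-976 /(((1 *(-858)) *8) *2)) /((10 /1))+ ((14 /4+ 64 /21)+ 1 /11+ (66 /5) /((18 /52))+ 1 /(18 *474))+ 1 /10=44.88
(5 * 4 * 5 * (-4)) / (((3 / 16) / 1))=-6400 / 3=-2133.33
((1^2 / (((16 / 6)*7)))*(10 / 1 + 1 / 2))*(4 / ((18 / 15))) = 15 / 8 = 1.88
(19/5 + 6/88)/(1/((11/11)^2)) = 851/220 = 3.87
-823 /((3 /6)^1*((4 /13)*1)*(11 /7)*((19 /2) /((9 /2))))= -674037 /418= -1612.53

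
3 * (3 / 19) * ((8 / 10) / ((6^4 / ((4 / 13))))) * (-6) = -2 / 3705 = -0.00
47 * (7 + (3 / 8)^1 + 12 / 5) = 18377 / 40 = 459.42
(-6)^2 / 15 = 12 / 5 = 2.40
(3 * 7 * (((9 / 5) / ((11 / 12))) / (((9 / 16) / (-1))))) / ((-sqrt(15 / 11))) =1344 * sqrt(165) / 275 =62.78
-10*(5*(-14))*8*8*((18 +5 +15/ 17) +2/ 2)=18950400/ 17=1114729.41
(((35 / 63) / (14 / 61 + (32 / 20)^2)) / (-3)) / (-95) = 0.00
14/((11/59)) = 826/11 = 75.09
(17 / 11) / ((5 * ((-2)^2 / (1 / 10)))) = 17 / 2200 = 0.01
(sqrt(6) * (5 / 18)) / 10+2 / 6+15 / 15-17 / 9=-5 / 9+sqrt(6) / 36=-0.49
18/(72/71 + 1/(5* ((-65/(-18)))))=23075/1371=16.83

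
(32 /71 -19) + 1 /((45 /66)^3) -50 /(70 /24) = -54577069 /1677375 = -32.54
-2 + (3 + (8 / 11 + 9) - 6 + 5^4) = 6927 / 11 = 629.73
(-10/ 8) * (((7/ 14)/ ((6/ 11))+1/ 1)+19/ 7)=-1945/ 336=-5.79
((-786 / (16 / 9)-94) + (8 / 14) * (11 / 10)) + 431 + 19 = -23939 / 280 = -85.50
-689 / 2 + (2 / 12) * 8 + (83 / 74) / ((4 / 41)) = -294523 / 888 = -331.67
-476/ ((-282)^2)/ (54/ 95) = -0.01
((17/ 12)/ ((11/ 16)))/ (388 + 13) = 68/ 13233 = 0.01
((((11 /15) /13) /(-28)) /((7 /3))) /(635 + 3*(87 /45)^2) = -15 /11226488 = -0.00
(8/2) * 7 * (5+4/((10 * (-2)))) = 672/5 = 134.40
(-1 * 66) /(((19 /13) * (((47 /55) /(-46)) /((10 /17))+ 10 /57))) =-65122200 /207457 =-313.91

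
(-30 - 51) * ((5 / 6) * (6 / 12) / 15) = -9 / 4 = -2.25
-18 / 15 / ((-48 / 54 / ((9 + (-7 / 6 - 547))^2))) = 6279135 / 16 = 392445.94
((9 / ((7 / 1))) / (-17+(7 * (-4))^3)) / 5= -1 / 85435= -0.00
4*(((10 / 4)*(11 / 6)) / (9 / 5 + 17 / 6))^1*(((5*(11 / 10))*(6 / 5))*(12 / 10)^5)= 5645376 / 86875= 64.98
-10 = -10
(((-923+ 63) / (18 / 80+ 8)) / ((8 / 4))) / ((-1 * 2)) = 8600 / 329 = 26.14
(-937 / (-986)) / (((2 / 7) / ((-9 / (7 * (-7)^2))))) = -8433 / 96628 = -0.09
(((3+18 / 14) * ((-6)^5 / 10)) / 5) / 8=-2916 / 35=-83.31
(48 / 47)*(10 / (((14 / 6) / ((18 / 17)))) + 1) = 31632 / 5593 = 5.66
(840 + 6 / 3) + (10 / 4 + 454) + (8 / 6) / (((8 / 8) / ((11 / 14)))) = 54581 / 42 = 1299.55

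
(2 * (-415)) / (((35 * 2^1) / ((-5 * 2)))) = 830 / 7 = 118.57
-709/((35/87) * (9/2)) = -41122/105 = -391.64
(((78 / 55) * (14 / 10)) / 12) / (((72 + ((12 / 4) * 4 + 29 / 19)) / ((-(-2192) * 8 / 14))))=83296 / 34375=2.42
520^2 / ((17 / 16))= 4326400 / 17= 254494.12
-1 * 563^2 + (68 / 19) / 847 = -5100982049 / 16093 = -316969.00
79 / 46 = 1.72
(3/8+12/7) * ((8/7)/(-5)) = -0.48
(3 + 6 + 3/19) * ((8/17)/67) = 1392/21641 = 0.06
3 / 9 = 1 / 3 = 0.33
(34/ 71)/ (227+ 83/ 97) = 1649/ 784621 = 0.00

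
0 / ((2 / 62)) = 0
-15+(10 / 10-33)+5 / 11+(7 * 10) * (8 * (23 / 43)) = 119664 / 473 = 252.99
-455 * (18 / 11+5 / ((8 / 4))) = -41405 / 22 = -1882.05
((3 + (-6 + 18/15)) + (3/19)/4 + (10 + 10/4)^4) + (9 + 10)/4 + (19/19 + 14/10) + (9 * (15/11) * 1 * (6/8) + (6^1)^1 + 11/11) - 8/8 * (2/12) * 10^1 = 1225608931/50160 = 24433.99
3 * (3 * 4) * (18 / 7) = 648 / 7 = 92.57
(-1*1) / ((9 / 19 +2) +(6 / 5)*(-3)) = 95 / 107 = 0.89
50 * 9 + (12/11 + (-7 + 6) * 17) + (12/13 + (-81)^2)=1000430/143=6996.01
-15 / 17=-0.88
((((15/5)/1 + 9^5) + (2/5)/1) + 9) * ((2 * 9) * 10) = 10631052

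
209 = 209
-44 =-44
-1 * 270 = -270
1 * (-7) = -7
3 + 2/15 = 47/15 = 3.13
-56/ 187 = -0.30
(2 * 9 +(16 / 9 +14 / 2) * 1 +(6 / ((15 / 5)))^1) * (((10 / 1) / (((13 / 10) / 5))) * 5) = 5534.19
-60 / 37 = -1.62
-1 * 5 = -5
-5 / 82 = -0.06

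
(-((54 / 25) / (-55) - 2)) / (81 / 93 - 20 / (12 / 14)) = -260772 / 2872375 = -0.09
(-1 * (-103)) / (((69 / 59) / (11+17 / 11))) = 12154 / 11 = 1104.91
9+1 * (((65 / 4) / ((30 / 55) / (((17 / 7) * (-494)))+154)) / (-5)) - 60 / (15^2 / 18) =118899371 / 28452340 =4.18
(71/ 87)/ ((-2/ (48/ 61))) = -568/ 1769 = -0.32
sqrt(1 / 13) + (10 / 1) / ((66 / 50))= sqrt(13) / 13 + 250 / 33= 7.85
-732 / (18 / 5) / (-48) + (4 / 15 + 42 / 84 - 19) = -5039 / 360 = -14.00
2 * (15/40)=3/4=0.75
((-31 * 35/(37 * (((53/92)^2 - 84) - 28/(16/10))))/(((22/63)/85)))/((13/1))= 5.43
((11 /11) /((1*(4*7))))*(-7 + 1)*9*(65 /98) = -1755 /1372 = -1.28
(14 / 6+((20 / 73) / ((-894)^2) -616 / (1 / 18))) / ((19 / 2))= -323392331756 / 277135083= -1166.91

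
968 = 968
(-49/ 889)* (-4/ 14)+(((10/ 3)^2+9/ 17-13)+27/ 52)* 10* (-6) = 4246301/ 84201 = 50.43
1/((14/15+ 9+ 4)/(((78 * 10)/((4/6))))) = 17550/209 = 83.97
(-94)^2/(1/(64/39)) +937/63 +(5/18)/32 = 14514.98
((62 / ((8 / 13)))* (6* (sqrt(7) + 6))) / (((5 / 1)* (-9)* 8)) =-403 / 40- 403* sqrt(7) / 240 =-14.52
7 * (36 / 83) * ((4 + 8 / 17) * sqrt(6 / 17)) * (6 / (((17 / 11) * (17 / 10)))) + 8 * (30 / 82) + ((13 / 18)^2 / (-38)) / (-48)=70924049 / 24230016 + 12640320 * sqrt(102) / 6932243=21.34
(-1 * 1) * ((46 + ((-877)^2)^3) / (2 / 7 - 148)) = 3184898528699536145 / 1034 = 3080172658316766.10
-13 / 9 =-1.44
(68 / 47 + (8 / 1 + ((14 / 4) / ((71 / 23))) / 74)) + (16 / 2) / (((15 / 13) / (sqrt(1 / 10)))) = 52 * sqrt(10) / 75 + 4673119 / 493876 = 11.65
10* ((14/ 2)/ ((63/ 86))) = 860/ 9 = 95.56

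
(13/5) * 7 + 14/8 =19.95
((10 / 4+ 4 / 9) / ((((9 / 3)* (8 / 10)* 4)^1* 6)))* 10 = 1325 / 2592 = 0.51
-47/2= -23.50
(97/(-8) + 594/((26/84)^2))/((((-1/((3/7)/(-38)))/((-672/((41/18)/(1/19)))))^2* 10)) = 702594710208/37022762569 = 18.98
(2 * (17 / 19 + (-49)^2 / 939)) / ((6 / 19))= 61582 / 2817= 21.86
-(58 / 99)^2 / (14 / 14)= -0.34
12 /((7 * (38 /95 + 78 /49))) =105 /122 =0.86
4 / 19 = 0.21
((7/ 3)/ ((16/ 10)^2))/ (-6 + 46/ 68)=-2975/ 17376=-0.17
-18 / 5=-3.60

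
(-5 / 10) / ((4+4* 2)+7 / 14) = -1 / 25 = -0.04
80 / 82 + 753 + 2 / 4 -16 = 60555 / 82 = 738.48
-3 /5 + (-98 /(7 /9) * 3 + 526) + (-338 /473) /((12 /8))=1042423 /7095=146.92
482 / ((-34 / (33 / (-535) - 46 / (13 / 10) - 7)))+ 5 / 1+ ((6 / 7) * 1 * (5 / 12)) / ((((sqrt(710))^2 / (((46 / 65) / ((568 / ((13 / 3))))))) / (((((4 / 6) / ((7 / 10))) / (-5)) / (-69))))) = 382749184287935 / 630830356884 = 606.74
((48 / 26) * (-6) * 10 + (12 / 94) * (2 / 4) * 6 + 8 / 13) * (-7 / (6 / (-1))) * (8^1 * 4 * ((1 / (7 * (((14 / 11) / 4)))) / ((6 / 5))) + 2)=-5298530 / 2961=-1789.44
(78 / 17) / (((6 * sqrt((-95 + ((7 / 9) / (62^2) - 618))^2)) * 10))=17298 / 161283845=0.00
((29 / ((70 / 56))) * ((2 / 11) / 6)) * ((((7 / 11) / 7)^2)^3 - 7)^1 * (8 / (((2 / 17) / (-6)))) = 195637008576 / 97435855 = 2007.85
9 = 9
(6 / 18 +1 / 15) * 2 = 4 / 5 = 0.80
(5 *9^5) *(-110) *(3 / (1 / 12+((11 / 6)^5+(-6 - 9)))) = -16814005.85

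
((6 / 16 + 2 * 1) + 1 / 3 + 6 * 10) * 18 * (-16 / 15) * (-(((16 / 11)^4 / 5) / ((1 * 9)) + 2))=1665404104 / 658845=2527.76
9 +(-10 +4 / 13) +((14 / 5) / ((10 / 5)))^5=190366 / 40625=4.69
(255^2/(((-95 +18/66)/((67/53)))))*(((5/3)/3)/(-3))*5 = 133120625/165678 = 803.49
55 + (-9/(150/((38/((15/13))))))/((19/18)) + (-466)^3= -12649330359/125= -101194642.87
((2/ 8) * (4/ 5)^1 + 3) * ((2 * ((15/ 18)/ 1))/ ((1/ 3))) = 16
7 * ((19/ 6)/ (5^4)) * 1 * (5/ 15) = 133/ 11250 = 0.01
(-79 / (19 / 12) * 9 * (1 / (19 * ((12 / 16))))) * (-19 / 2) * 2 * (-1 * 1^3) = -11376 / 19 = -598.74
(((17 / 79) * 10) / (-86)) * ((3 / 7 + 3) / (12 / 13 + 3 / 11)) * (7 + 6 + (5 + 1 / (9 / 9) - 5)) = -194480 / 193629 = -1.00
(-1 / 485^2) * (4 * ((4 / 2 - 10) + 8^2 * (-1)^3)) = 288 / 235225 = 0.00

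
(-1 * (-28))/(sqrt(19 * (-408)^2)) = 7 * sqrt(19)/1938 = 0.02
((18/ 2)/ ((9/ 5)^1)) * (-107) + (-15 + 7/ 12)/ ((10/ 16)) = -8371/ 15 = -558.07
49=49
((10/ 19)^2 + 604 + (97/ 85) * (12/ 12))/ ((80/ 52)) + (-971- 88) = -665.48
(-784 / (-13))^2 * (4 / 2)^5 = 19668992 / 169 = 116384.57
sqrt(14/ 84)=0.41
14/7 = 2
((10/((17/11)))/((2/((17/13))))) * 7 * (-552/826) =-15180/767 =-19.79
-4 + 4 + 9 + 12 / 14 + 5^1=104 / 7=14.86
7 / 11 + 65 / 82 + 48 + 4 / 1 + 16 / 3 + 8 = 66.76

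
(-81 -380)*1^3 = -461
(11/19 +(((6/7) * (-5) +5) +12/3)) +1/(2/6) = 1103/133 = 8.29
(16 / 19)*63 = 1008 / 19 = 53.05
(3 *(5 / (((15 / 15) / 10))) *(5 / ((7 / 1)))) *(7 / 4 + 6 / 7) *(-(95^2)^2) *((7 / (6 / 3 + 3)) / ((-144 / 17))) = 2527005640625 / 672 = 3760425060.45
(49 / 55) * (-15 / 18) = -49 / 66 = -0.74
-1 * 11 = -11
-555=-555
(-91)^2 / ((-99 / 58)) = -480298 / 99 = -4851.49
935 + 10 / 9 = 8425 / 9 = 936.11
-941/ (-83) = 941/ 83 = 11.34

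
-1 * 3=-3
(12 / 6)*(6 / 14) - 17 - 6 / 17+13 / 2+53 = 10235 / 238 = 43.00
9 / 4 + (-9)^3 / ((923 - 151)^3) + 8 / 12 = 4025869733 / 1380298944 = 2.92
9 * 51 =459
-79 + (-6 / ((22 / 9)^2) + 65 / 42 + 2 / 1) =-194276 / 2541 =-76.46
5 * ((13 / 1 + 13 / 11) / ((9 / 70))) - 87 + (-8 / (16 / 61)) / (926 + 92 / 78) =1108514773 / 2386560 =464.48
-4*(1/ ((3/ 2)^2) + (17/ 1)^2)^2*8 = -2680898.77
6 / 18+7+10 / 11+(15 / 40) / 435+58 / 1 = 2535793 / 38280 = 66.24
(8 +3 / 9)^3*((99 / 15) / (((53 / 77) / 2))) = 5293750 / 477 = 11098.01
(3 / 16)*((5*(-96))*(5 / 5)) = -90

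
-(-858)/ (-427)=-858/ 427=-2.01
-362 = -362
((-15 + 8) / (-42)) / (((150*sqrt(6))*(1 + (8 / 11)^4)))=14641*sqrt(6) / 101179800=0.00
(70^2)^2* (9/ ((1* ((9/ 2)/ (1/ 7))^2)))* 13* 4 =101920000/ 9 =11324444.44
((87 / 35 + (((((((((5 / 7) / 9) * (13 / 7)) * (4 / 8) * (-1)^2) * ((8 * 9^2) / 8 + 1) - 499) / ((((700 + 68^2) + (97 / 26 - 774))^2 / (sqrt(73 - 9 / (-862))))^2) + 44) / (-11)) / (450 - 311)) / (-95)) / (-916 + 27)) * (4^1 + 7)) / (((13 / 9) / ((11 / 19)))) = 26374566702882084495559184848200655 / 2406596375472382362354453531070817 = 10.96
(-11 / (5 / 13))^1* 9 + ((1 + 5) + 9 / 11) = -13782 / 55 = -250.58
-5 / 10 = -0.50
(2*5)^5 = 100000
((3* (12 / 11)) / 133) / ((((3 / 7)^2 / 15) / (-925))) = -388500 / 209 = -1858.85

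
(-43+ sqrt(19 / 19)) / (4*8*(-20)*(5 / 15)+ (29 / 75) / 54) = 170100 / 863971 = 0.20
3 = 3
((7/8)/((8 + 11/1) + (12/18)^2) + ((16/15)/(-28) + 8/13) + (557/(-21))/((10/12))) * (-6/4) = 243409/5200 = 46.81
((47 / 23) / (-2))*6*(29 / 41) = -4089 / 943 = -4.34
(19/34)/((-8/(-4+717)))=-13547/272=-49.81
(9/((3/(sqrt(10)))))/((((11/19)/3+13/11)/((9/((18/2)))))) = 1881* sqrt(10)/862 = 6.90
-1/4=-0.25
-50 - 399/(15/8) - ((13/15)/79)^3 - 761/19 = -9575026963318/31616125875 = -302.85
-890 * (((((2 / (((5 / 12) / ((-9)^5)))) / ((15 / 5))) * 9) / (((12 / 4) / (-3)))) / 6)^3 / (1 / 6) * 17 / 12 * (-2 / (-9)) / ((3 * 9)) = -177216445359902684.16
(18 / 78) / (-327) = -1 / 1417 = -0.00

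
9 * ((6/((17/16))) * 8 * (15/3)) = 34560/17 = 2032.94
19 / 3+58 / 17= 497 / 51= 9.75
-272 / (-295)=0.92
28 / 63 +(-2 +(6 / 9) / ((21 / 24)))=-50 / 63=-0.79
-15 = -15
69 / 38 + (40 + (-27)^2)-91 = 25833 / 38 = 679.82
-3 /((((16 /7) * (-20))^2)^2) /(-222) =2401 /775946240000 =0.00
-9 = -9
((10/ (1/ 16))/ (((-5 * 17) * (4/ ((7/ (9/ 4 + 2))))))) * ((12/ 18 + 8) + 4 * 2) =-11200/ 867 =-12.92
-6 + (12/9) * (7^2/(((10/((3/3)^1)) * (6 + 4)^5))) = -4499951/750000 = -6.00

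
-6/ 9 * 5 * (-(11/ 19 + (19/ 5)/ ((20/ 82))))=5117/ 95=53.86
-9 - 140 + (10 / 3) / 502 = -112192 / 753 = -148.99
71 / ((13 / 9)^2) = 5751 / 169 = 34.03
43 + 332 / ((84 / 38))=4057 / 21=193.19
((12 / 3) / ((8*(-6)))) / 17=-1 / 204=-0.00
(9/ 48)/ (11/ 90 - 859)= -135/ 618392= -0.00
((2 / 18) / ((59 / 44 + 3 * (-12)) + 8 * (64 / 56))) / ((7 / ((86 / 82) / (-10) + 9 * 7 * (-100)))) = 56826946 / 14499855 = 3.92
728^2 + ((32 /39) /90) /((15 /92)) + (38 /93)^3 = 529984.12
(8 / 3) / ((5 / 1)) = 8 / 15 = 0.53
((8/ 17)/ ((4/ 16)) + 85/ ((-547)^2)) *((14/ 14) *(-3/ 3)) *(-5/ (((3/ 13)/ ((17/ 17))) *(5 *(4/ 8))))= 16.32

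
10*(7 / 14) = 5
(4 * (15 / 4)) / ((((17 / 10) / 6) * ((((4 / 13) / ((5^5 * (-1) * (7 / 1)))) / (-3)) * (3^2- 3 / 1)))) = 63984375 / 34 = 1881893.38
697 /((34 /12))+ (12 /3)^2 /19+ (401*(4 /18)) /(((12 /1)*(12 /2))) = 1527179 /6156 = 248.08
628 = 628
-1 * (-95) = 95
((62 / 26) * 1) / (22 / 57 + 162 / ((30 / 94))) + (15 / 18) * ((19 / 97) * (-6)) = -177941365 / 182562536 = -0.97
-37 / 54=-0.69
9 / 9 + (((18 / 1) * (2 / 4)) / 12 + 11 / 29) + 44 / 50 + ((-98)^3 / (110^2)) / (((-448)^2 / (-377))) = 566905237 / 179660800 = 3.16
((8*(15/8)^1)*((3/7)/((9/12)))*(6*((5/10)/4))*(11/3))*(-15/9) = -275/7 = -39.29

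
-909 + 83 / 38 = -34459 / 38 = -906.82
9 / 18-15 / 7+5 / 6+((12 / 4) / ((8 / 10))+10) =1087 / 84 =12.94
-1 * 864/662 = -432/331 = -1.31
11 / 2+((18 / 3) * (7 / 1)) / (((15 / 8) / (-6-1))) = -151.30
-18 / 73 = -0.25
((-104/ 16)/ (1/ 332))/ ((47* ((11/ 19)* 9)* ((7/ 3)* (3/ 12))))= -164008/ 10857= -15.11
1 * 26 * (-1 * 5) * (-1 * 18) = 2340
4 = 4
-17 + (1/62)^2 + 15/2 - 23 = -124929/3844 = -32.50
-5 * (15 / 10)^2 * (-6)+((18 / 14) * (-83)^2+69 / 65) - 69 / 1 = 8059731 / 910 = 8856.85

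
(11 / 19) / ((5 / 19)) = 11 / 5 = 2.20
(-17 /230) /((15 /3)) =-17 /1150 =-0.01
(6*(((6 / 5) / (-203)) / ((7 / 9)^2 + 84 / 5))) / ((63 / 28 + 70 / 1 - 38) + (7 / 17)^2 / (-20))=-1404540 / 23600608871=-0.00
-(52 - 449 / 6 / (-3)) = -1385 / 18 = -76.94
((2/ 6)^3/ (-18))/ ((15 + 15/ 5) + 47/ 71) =-71/ 643950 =-0.00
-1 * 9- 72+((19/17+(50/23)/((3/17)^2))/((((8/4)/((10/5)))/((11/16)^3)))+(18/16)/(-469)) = -391783533151/6760083456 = -57.96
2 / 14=1 / 7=0.14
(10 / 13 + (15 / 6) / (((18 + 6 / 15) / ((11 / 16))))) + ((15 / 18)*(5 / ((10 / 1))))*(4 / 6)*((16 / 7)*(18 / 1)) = 3292865 / 267904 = 12.29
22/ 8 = 11/ 4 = 2.75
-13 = -13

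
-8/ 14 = -4/ 7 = -0.57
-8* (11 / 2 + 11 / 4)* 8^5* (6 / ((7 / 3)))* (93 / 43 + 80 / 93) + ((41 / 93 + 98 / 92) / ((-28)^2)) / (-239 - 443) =-1653548669536057913 / 98357996352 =-16811532.68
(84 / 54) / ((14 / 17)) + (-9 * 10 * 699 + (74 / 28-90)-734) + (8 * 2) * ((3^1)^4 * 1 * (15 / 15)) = -62433.47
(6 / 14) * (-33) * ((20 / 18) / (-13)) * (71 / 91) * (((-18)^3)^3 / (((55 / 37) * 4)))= -260544927898368 / 8281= -31462978855.01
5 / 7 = 0.71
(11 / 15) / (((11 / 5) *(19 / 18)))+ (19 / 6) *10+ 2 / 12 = 32.15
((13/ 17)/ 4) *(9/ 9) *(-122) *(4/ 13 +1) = -61/ 2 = -30.50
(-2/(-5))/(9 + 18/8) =8/225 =0.04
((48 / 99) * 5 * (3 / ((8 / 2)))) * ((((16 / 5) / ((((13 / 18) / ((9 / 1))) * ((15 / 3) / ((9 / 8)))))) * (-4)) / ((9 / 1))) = -5184 / 715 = -7.25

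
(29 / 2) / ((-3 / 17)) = -82.17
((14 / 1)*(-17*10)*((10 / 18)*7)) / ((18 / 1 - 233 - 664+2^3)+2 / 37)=123284 / 11601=10.63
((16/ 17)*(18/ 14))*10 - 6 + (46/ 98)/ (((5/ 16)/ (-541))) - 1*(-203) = -2513591/ 4165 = -603.50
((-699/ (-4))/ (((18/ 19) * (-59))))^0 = 1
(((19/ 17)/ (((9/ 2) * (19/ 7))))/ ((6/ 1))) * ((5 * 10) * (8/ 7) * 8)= 3200/ 459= 6.97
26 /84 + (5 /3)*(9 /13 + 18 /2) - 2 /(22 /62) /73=7184315 /438438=16.39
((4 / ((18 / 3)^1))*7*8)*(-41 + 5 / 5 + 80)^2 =179200 / 3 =59733.33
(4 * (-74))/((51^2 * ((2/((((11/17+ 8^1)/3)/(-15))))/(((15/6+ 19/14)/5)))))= 1036/122825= 0.01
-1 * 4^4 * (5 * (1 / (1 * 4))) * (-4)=1280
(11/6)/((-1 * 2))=-11/12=-0.92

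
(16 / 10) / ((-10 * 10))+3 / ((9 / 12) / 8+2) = 11866 / 8375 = 1.42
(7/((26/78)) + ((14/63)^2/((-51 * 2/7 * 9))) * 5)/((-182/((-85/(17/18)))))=42895/4131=10.38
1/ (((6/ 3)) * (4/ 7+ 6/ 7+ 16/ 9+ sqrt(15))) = -6363/ 18731+ 3969 * sqrt(15)/ 37462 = 0.07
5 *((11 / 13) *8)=440 / 13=33.85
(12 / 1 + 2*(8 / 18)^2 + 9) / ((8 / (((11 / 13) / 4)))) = 19063 / 33696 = 0.57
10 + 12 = 22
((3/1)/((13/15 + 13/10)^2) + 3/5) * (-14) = -14658/845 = -17.35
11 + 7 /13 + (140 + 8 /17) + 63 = 215.01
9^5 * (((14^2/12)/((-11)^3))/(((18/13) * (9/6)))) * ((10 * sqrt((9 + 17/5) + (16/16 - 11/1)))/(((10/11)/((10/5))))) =-1857492 * sqrt(15)/605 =-11890.97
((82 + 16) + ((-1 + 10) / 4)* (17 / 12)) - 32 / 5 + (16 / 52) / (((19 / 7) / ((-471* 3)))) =-1292119 / 19760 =-65.39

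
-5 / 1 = -5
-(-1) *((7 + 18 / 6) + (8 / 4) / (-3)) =28 / 3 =9.33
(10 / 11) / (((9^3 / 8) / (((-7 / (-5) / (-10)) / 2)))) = -28 / 40095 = -0.00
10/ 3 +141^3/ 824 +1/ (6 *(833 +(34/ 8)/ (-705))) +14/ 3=6600371946239/ 1935611432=3409.97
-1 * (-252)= 252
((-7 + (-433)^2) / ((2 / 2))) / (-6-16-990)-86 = -137257 / 506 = -271.26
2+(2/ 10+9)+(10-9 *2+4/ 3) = 68/ 15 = 4.53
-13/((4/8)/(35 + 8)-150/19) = 21242/12881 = 1.65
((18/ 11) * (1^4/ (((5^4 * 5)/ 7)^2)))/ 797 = 882/ 85615234375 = 0.00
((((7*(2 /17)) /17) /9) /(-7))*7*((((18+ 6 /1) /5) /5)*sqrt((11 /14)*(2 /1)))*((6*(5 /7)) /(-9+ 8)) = 32*sqrt(77) /10115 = 0.03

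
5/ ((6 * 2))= 5/ 12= 0.42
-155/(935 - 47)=-0.17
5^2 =25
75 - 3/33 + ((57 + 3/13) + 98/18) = 177071/1287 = 137.58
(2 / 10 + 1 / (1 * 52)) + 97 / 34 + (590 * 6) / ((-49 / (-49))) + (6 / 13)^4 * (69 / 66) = 378469446653 / 106818140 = 3543.12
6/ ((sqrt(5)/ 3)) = 18 * sqrt(5)/ 5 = 8.05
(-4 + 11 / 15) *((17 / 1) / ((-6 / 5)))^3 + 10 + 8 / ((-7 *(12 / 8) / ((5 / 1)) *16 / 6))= 42167855 / 4536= 9296.26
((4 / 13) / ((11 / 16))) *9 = 576 / 143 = 4.03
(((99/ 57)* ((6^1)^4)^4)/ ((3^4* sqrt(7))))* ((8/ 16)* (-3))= -1724011610112* sqrt(7)/ 133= -34295533667.25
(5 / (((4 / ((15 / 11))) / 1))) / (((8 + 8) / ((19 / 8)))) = 1425 / 5632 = 0.25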